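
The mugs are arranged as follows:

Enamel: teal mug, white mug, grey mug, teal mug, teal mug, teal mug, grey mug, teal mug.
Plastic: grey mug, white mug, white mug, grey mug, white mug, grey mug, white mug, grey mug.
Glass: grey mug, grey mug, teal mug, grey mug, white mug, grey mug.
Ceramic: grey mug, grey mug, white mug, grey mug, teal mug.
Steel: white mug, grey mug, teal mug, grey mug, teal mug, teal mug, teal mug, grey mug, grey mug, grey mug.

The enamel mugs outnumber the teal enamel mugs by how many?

enamel mugs: 8.
teal enamel mugs: 5.
8 − 5 = 3.

3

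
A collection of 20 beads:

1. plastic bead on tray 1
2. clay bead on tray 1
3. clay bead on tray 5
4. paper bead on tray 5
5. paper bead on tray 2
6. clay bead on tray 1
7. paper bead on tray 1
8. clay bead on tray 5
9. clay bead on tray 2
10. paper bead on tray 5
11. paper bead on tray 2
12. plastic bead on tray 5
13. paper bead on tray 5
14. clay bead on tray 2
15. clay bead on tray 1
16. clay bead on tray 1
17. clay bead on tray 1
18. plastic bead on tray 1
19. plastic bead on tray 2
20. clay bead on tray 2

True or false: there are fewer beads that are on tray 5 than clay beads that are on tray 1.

False

beads on tray 5: 6.
clay beads on tray 1: 5.
The claim requires 6 < 5, which does not hold.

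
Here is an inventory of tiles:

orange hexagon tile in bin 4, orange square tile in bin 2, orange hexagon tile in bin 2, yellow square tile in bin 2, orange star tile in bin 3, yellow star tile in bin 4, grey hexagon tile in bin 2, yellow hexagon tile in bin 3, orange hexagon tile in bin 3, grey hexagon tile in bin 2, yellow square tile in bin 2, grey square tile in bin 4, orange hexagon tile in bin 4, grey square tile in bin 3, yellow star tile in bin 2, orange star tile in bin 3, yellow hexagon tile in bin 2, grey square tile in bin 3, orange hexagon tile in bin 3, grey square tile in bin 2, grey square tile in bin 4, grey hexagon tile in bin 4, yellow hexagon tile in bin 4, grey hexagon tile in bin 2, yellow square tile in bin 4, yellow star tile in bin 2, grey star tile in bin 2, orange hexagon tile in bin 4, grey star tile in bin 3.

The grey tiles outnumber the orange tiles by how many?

2

grey tiles: 11.
orange tiles: 9.
11 − 9 = 2.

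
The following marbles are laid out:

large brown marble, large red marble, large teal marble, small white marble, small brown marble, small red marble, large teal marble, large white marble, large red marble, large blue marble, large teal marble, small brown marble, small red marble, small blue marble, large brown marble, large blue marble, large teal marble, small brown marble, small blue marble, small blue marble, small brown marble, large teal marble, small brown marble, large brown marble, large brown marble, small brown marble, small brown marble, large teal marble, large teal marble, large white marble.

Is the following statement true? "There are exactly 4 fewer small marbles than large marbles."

True

|small marbles| = 13.
|large marbles| = 17.
The claim requires 17 − 13 (= 4) to equal 4, which holds.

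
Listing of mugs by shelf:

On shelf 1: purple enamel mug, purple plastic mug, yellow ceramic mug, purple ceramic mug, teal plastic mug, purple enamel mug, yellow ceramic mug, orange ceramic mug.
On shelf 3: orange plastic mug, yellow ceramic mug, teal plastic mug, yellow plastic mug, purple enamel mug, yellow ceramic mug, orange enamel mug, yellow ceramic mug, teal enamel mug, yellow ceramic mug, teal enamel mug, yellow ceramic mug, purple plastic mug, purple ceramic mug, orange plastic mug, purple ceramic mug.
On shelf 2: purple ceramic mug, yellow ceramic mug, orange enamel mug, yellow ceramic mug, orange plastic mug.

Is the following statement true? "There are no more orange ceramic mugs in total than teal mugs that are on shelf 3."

orange ceramic mugs: 1.
teal mugs on shelf 3: 3.
The claim requires 1 ≤ 3, which holds.

True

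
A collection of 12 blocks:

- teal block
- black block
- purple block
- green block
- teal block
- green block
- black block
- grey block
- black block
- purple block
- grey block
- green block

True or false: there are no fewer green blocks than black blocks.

True

There are 3 green blocks.
There are 3 black blocks.
The claim requires 3 ≥ 3, which holds.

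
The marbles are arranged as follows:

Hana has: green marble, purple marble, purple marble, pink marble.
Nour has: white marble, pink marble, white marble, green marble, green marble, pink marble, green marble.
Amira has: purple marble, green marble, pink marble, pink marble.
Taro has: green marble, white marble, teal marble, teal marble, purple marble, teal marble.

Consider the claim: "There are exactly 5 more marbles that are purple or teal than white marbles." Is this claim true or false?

There are 7 marbles that are purple or teal.
There are 3 white marbles.
The claim requires 7 − 3 (= 4) to equal 5, which does not hold.

False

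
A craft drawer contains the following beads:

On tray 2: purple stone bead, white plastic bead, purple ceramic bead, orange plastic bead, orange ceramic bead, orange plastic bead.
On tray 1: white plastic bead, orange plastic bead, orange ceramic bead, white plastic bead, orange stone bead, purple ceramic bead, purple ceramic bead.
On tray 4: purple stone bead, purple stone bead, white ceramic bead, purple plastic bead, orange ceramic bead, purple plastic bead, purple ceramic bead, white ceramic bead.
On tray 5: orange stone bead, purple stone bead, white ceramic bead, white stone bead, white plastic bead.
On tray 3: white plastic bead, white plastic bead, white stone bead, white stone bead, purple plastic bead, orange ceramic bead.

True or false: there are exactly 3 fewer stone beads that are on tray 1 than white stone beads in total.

|stone beads on tray 1| = 1.
|white stone beads| = 3.
The claim requires 3 − 1 (= 2) to equal 3, which does not hold.

False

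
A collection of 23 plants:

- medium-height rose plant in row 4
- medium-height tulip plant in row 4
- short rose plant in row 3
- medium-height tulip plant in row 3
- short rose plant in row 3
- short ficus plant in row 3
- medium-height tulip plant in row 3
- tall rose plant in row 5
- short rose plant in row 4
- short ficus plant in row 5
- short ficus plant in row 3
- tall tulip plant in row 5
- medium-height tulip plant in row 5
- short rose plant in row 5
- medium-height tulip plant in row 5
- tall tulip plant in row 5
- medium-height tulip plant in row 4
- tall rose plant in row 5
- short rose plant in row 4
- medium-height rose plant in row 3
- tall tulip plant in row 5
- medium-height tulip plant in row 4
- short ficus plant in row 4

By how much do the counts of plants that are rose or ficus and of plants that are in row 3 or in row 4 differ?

plants that are rose or ficus: 13. plants in row 3 or in row 4: 14.
|13 − 14| = 14 − 13 = 1.

1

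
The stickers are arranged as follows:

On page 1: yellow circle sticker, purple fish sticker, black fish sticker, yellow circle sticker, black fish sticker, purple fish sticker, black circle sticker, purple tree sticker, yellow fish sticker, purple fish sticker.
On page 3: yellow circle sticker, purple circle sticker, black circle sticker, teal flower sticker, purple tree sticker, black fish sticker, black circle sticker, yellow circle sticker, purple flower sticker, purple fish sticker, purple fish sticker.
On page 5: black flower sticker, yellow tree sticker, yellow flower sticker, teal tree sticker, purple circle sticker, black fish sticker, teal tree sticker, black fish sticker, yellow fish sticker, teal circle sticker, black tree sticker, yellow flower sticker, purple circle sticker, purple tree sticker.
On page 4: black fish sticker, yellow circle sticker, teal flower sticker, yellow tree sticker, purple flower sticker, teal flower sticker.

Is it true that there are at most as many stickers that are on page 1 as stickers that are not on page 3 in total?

|stickers on page 1| = 10.
|stickers that are not on page 3| = 30.
The claim requires 10 ≤ 30, which holds.

True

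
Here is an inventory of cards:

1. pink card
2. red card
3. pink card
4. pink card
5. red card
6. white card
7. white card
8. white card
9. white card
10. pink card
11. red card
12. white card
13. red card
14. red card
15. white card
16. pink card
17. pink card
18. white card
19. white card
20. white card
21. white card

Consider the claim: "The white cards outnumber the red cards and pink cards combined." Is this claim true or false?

There are 10 white cards.
red cards: 5; pink cards: 6; combined: 5 + 6 = 11.
The claim requires 10 > 11, which does not hold.

False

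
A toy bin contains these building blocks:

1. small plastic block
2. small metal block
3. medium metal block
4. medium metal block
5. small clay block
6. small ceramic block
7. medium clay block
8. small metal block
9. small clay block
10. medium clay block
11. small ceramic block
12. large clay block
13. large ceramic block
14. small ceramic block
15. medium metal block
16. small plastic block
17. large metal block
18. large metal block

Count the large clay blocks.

1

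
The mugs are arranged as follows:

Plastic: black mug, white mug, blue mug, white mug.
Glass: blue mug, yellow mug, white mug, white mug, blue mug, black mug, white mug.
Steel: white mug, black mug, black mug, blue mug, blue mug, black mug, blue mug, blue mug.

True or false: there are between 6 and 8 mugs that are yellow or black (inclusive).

|mugs that are yellow or black| = 6.
The claim requires 6 ≤ 6 ≤ 8, which holds.

True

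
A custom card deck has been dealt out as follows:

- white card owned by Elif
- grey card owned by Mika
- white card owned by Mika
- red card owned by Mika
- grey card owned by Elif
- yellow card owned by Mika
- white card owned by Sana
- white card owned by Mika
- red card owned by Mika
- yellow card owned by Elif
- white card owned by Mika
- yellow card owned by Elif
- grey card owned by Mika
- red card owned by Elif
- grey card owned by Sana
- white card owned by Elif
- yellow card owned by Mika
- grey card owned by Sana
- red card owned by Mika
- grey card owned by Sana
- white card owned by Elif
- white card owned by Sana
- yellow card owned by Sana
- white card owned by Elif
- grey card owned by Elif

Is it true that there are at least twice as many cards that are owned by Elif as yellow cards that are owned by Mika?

True

|cards owned by Elif| = 9.
|yellow cards owned by Mika| = 2.
The claim requires 9 ≥ 2 × 2 = 4, which holds.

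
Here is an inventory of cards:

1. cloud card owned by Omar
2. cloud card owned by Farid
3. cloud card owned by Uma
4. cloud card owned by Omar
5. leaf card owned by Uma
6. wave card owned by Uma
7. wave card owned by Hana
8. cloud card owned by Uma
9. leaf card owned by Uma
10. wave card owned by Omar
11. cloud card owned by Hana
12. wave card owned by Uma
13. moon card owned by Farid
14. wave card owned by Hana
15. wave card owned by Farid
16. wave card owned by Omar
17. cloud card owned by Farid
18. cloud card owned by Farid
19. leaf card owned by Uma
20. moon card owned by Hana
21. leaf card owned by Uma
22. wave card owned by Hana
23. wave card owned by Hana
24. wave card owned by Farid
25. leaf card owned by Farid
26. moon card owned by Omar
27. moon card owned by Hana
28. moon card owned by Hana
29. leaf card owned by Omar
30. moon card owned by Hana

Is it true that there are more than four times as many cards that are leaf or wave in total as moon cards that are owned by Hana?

False

|cards that are leaf or wave| = 16.
|moon cards owned by Hana| = 4.
The claim requires 16 > 4 × 4 = 16, which does not hold.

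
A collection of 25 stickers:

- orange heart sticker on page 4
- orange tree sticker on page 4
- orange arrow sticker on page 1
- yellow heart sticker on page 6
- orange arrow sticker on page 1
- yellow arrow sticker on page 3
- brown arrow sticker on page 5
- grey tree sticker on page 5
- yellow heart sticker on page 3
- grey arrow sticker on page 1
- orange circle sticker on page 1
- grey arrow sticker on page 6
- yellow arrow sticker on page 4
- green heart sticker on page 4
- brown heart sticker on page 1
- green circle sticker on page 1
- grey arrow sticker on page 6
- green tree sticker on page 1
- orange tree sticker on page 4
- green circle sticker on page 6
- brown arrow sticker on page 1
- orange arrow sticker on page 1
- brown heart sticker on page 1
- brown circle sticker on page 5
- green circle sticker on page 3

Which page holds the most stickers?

Counts by page: page 1→10, page 4→5, page 6→4, page 3→3, page 5→3.
The maximum is 10, held uniquely by page 1.

page 1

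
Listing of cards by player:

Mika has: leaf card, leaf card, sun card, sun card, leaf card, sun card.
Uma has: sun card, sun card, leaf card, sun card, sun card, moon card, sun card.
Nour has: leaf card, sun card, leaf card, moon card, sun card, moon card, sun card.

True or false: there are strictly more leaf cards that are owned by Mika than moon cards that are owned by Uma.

True

Count of leaf cards owned by Mika: 3.
Count of moon cards owned by Uma: 1.
The claim requires 3 > 1, which holds.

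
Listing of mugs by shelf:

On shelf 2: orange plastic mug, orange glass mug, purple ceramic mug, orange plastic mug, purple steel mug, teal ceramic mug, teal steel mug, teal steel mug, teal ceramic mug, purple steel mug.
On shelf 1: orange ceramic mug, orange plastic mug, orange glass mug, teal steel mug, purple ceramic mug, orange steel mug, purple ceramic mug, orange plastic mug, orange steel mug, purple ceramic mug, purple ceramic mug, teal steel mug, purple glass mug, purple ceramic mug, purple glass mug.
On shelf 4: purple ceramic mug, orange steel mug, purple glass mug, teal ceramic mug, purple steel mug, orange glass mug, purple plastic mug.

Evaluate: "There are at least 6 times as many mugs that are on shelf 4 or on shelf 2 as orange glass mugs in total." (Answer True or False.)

There are 17 mugs on shelf 4 or on shelf 2.
There are 3 orange glass mugs.
The claim requires 17 ≥ 6 × 3 = 18, which does not hold.

False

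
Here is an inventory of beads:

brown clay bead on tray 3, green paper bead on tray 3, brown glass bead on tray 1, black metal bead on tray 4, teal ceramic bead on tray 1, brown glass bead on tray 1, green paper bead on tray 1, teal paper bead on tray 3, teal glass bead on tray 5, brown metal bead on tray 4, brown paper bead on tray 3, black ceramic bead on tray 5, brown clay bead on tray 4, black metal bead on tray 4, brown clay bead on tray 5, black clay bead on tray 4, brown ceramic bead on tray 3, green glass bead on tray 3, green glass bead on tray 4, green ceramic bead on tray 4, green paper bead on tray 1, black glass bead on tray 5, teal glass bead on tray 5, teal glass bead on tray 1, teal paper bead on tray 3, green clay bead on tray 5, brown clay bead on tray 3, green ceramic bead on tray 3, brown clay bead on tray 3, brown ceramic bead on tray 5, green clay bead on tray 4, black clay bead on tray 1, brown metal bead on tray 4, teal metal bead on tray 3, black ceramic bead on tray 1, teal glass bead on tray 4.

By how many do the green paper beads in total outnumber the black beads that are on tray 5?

1

green paper beads: 3.
black beads on tray 5: 2.
3 − 2 = 1.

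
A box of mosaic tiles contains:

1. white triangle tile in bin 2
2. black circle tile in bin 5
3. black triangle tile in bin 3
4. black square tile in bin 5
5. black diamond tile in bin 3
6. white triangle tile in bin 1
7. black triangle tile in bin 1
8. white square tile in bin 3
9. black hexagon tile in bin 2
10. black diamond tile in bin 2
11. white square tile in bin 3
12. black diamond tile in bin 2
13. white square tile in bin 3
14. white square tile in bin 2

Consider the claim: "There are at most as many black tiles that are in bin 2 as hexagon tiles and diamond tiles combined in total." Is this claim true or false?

black tiles in bin 2: 3.
hexagon tiles: 1; diamond tiles: 3; combined: 1 + 3 = 4.
The claim requires 3 ≤ 4, which holds.

True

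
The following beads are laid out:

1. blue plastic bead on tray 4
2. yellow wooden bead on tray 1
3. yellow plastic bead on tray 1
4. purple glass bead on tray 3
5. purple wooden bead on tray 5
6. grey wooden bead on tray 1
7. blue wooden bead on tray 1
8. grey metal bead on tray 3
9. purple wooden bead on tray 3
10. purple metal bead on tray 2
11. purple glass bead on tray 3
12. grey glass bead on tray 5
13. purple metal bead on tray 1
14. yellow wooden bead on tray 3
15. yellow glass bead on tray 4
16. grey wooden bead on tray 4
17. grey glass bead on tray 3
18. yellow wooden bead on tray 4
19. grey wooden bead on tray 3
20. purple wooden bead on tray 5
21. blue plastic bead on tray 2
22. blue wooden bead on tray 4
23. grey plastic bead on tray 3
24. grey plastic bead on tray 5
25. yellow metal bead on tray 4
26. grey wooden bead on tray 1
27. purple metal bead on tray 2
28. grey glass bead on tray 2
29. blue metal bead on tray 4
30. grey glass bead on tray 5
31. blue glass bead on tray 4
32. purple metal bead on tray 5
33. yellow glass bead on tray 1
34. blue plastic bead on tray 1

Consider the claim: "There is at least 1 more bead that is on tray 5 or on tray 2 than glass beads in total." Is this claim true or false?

True

|beads on tray 5 or on tray 2| = 10.
|glass beads| = 9.
The claim requires 10 − 9 = 1 ≥ 1, which holds.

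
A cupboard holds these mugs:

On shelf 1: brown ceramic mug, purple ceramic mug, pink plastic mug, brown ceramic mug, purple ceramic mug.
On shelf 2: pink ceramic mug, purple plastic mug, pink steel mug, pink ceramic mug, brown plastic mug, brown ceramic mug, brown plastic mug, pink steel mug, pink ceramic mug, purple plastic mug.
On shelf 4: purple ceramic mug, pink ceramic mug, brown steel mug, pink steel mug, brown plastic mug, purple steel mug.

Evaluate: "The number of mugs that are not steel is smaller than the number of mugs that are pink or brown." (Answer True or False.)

mugs that are not steel: 16.
mugs that are pink or brown: 15.
The claim requires 16 < 15, which does not hold.

False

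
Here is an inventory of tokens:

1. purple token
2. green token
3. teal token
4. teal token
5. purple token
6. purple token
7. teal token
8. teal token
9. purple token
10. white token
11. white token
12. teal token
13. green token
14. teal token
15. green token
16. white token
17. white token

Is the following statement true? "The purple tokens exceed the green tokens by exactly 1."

|purple tokens| = 4.
|green tokens| = 3.
The claim requires 4 − 3 (= 1) to equal 1, which holds.

True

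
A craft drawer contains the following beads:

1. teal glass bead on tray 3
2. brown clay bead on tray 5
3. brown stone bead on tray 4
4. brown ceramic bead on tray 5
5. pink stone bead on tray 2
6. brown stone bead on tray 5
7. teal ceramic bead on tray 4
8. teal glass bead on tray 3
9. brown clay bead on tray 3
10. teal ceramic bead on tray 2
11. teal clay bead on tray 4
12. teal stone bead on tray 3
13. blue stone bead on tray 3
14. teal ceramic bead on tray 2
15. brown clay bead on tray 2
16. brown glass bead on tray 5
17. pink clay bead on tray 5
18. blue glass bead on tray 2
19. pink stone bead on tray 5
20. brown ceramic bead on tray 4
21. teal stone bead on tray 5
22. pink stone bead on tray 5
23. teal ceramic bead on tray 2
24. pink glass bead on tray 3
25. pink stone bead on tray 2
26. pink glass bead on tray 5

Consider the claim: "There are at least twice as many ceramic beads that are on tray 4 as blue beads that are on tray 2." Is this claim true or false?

True

ceramic beads on tray 4: 2.
blue beads on tray 2: 1.
The claim requires 2 ≥ 2 × 1 = 2, which holds.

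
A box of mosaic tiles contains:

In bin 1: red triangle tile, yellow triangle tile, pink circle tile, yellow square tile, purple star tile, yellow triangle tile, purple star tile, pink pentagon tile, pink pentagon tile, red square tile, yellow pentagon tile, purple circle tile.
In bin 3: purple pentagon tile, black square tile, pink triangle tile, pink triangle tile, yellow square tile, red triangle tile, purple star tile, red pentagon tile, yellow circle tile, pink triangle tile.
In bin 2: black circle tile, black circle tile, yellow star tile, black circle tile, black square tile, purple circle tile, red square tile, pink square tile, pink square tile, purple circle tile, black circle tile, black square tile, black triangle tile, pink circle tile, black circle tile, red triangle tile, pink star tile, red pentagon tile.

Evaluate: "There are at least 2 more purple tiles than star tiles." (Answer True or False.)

True

There are 7 purple tiles.
There are 5 star tiles.
The claim requires 7 − 5 = 2 ≥ 2, which holds.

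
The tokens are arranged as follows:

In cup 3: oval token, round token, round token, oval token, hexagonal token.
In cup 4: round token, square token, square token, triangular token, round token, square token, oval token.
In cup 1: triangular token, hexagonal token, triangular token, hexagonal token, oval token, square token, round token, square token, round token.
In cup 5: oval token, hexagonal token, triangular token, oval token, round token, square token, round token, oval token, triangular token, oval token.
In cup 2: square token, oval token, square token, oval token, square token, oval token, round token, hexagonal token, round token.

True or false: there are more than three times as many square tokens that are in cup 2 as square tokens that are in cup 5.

square tokens in cup 2: 3.
square tokens in cup 5: 1.
The claim requires 3 > 3 × 1 = 3, which does not hold.

False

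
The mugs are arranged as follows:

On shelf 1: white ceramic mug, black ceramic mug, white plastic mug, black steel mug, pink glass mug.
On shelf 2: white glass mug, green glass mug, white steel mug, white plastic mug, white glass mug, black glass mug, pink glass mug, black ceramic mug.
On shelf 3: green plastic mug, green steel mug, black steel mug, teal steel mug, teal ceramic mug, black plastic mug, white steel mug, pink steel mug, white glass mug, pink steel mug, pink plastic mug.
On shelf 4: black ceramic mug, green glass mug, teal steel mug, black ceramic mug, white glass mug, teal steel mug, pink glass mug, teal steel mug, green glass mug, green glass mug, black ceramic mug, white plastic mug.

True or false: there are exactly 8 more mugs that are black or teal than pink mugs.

True

|mugs that are black or teal| = 14.
|pink mugs| = 6.
The claim requires 14 − 6 (= 8) to equal 8, which holds.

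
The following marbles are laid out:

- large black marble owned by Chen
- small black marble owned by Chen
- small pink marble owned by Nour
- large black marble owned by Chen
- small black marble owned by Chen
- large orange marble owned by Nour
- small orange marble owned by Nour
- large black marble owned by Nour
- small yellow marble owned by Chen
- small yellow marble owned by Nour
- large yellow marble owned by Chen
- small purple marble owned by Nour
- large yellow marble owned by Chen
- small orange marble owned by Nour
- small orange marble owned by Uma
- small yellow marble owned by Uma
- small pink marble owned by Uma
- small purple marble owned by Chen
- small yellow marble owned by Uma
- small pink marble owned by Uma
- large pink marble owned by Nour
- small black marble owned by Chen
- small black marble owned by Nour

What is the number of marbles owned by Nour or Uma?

14

Nour: 9; Uma: 5; together 9 + 5 = 14.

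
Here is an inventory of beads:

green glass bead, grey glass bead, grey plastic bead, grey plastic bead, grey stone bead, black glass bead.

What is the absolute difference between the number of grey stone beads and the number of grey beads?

grey stone beads: 1. grey beads: 4.
|1 − 4| = 4 − 1 = 3.

3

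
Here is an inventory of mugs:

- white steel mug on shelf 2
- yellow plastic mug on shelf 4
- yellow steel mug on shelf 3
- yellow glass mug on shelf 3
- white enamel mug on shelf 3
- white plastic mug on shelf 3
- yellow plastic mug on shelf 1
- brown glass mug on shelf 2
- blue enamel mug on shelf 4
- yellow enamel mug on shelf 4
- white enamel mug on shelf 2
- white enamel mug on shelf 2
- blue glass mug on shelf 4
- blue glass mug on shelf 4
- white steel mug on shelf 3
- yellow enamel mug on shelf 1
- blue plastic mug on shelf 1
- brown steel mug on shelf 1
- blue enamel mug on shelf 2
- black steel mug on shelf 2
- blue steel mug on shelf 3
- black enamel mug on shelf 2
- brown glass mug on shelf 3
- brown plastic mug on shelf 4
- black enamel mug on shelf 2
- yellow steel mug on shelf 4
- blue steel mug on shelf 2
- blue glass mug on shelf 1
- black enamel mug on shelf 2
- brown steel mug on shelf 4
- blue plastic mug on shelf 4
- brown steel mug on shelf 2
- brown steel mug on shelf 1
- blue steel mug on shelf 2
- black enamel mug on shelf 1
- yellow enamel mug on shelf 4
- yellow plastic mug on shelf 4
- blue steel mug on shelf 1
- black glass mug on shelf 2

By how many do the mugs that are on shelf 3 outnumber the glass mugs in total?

0

mugs on shelf 3: 7.
glass mugs: 7.
7 − 7 = 0.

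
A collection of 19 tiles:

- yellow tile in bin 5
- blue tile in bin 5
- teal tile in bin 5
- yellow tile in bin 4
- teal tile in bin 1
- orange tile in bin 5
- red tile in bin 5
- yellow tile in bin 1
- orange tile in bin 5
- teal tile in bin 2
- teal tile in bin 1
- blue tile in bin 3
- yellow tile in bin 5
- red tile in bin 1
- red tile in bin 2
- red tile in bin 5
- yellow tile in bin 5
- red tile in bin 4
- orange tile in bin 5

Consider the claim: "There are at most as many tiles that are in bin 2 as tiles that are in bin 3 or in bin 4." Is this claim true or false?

There are 2 tiles in bin 2.
There are 3 tiles in bin 3 or in bin 4.
The claim requires 2 ≤ 3, which holds.

True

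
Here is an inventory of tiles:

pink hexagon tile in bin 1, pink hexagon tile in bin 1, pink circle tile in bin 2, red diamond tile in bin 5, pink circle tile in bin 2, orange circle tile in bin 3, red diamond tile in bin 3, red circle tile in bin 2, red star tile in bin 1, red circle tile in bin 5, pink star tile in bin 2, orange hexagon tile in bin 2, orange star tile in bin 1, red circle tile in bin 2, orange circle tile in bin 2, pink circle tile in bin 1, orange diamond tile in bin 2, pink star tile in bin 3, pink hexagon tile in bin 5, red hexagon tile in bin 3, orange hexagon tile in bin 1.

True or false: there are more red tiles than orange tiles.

|red tiles| = 7.
|orange tiles| = 6.
The claim requires 7 > 6, which holds.

True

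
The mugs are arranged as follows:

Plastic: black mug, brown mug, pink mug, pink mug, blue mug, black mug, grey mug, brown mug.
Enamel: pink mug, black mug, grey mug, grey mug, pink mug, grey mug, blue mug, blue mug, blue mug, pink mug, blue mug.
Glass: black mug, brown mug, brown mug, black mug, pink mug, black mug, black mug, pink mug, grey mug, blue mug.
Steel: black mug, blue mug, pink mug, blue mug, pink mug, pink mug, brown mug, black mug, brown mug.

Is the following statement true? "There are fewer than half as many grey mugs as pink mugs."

There are 5 grey mugs.
There are 10 pink mugs.
The claim requires 2 × 5 = 10 < 10, which does not hold.

False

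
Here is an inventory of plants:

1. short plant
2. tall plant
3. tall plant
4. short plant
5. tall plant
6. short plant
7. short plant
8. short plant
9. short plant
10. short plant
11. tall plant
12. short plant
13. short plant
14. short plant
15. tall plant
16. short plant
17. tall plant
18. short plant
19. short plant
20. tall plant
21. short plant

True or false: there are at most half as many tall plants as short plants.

|tall plants| = 7.
|short plants| = 14.
The claim requires 2 × 7 = 14 ≤ 14, which holds.

True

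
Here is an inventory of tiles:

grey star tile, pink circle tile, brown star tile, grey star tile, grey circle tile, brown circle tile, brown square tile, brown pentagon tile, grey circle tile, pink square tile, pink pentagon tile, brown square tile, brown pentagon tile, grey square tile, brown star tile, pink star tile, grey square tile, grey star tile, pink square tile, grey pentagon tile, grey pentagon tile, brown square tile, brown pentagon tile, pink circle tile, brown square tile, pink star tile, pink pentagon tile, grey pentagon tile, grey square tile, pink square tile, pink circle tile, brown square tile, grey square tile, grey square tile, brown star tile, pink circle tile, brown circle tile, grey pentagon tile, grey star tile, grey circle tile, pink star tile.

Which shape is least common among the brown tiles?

circle

Counts by shape (restricted to brown tiles): square 5, star 3, pentagon 3, circle 2.
The minimum is 2, held uniquely by circle.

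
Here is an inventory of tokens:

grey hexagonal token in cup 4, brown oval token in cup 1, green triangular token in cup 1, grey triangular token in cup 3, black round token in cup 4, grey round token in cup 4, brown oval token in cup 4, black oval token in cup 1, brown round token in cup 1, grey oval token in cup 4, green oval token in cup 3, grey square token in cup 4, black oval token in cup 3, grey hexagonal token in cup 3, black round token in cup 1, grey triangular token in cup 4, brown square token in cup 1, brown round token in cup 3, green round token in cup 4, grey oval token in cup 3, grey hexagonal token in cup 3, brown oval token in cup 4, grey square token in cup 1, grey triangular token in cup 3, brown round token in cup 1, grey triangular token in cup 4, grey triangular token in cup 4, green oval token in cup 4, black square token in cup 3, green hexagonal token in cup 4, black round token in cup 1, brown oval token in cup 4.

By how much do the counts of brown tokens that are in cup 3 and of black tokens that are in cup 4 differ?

brown tokens in cup 3: 1. black tokens in cup 4: 1.
|1 − 1| = 1 − 1 = 0.

0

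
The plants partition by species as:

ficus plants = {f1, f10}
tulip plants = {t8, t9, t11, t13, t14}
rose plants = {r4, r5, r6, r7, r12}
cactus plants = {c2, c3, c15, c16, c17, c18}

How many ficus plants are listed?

2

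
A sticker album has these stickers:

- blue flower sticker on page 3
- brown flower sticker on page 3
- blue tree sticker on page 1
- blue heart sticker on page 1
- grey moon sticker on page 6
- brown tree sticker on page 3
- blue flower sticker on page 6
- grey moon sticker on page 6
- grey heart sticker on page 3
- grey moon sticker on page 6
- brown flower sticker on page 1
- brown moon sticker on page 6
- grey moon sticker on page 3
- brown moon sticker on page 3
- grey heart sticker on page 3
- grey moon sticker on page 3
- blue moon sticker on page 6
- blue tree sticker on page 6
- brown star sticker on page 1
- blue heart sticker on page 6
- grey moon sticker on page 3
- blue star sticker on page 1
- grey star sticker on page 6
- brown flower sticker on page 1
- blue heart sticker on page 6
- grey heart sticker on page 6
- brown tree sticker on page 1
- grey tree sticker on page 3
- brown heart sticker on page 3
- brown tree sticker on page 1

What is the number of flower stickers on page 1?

2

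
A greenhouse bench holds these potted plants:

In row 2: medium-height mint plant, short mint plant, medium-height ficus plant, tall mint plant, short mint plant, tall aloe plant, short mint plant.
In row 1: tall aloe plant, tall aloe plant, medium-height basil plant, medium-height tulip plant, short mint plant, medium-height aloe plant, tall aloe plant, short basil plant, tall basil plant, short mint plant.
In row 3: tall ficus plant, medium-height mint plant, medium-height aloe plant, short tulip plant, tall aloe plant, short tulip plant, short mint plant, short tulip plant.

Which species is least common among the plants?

Counts by species: mint 9, aloe 7, tulip 4, basil 3, ficus 2.
The minimum is 2, held uniquely by ficus.

ficus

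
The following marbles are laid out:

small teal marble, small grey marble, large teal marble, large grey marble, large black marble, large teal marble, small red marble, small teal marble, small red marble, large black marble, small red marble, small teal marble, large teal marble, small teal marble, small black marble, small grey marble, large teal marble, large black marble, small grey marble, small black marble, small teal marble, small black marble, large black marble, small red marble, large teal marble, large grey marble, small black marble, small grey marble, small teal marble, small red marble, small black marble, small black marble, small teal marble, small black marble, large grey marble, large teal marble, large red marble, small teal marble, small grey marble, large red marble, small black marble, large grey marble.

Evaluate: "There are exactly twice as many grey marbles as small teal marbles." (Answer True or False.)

False

|grey marbles| = 9.
|small teal marbles| = 8.
The claim requires 9 = 2 × 8 = 16, which does not hold.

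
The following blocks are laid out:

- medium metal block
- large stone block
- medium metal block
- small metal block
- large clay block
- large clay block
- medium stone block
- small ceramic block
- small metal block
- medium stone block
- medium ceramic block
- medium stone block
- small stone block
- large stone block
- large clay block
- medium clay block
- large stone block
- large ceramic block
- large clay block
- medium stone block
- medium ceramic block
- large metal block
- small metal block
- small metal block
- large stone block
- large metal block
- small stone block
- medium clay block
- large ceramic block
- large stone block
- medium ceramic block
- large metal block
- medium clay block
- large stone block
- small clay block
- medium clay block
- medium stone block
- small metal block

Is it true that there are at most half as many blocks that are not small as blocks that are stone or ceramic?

|blocks that are not small| = 29.
|blocks that are stone or ceramic| = 19.
The claim requires 2 × 29 = 58 ≤ 19, which does not hold.

False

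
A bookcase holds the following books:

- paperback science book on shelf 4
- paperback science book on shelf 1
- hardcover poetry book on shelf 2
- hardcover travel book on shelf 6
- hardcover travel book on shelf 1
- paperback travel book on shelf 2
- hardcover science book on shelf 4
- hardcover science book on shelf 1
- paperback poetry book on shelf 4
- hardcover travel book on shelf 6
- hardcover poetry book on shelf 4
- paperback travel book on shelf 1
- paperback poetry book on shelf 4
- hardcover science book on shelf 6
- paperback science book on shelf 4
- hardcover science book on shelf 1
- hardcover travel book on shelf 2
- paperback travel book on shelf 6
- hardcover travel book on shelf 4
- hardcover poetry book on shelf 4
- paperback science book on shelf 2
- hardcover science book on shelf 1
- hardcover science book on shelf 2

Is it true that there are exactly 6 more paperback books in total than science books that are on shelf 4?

paperback books: 9.
science books on shelf 4: 3.
The claim requires 9 − 3 (= 6) to equal 6, which holds.

True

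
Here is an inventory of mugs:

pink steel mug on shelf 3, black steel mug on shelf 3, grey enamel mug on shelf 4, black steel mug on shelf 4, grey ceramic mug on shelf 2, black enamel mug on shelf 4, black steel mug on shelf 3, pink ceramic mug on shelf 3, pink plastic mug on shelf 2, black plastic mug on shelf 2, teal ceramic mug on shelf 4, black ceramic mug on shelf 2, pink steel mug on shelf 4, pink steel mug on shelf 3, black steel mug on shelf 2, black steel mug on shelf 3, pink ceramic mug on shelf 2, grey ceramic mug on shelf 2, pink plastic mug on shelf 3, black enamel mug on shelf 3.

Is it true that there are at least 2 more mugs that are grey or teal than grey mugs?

|mugs that are grey or teal| = 4.
|grey mugs| = 3.
The claim requires 4 − 3 = 1 ≥ 2, which does not hold.

False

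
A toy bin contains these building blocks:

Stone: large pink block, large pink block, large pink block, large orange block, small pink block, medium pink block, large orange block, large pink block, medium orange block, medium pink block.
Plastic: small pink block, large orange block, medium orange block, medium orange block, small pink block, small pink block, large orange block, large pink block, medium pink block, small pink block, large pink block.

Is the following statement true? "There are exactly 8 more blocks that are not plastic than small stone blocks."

|blocks that are not plastic| = 10.
|small stone blocks| = 1.
The claim requires 10 − 1 (= 9) to equal 8, which does not hold.

False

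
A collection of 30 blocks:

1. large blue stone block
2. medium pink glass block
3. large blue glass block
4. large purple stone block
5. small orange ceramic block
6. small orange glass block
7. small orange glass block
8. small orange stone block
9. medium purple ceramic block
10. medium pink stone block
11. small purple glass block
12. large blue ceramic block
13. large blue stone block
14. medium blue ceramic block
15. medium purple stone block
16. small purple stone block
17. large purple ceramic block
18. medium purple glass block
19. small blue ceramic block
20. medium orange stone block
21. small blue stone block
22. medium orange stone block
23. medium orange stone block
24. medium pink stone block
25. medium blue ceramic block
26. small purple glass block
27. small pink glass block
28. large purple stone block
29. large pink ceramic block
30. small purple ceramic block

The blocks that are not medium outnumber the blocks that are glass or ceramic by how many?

2

blocks that are not medium: 19.
blocks that are glass or ceramic: 17.
19 − 17 = 2.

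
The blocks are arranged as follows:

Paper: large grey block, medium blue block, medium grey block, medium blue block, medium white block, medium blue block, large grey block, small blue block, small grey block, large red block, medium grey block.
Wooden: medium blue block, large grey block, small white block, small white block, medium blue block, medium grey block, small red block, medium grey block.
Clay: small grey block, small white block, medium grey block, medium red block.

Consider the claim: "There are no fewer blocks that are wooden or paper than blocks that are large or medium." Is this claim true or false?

blocks that are wooden or paper: 19.
blocks that are large or medium: 16.
The claim requires 19 ≥ 16, which holds.

True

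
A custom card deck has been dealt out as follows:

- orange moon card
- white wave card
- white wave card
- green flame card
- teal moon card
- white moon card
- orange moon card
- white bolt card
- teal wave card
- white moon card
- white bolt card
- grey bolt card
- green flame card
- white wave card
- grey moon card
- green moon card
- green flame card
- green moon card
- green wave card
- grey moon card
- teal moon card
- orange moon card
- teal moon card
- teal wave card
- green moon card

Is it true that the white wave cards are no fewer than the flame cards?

True

|white wave cards| = 3.
|flame cards| = 3.
The claim requires 3 ≥ 3, which holds.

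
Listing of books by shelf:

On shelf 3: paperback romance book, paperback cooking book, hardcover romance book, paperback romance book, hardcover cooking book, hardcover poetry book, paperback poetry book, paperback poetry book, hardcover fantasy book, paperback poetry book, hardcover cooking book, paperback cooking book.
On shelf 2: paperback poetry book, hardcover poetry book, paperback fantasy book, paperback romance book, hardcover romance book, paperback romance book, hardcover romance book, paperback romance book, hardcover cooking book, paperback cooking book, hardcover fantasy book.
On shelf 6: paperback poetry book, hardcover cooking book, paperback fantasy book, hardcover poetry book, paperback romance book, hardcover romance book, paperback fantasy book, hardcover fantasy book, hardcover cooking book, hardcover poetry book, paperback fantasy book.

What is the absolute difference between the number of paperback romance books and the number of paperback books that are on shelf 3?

1

paperback romance books: 6. paperback books on shelf 3: 7.
|6 − 7| = 7 − 6 = 1.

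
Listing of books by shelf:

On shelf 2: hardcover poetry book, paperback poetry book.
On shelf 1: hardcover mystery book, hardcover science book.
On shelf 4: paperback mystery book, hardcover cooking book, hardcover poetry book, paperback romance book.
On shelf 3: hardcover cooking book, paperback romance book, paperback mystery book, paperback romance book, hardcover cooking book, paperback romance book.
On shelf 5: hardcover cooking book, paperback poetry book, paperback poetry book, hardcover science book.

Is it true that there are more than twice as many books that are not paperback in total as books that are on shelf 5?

True

books that are not paperback: 9.
books on shelf 5: 4.
The claim requires 9 > 2 × 4 = 8, which holds.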